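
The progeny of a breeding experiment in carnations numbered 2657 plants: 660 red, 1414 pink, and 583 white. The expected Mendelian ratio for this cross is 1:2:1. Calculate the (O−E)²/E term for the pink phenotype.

5.503

The 1:2:1 ratio has 4 parts, so with N = 2657 the expected counts are:
  red: 2657 × 1/4 = 664.25
  pink: 2657 × 2/4 = 1328.5
  white: 2657 × 1/4 = 664.25
Contribution of pink: (1414 − 1328.5)² / 1328.5 = 5.5026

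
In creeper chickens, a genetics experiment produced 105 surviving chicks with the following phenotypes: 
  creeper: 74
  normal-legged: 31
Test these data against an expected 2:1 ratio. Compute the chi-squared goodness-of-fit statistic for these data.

0.686

Under the 2:1 hypothesis (Σ ratio = 3, N = 105):
  creeper: 105 × 2/3 = 70
  normal-legged: 105 × 1/3 = 35
χ² = Σ (O − E)² / E
  creeper: (74 − 70)² / 70 = 0.2286
  normal-legged: (31 − 35)² / 35 = 0.4571
χ² = 0.2286 + 0.4571 = 0.6857 ≈ 0.686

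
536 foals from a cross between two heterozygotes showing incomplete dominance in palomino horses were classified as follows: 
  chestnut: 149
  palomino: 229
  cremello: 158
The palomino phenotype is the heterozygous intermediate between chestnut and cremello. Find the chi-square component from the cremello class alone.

4.299

With incomplete dominance, a heterozygote × heterozygote cross gives a 1:2:1 phenotypic ratio.
Expected counts for N = 536 under a 1:2:1 ratio (total parts = 4):
  chestnut: 536 × 1/4 = 134
  palomino: 536 × 2/4 = 268
  cremello: 536 × 1/4 = 134
Contribution of cremello: (158 − 134)² / 134 = 4.2985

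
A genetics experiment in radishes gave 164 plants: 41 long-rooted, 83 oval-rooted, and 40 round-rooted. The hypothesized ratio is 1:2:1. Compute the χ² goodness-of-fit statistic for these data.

Total ratio parts = 4. Expected numbers out of 164:
  long-rooted: 164 × 1/4 = 41
  oval-rooted: 164 × 2/4 = 82
  round-rooted: 164 × 1/4 = 41
χ² = Σ (O − E)² / E
  long-rooted: (41 − 41)² / 41 = 0.0000
  oval-rooted: (83 − 82)² / 82 = 0.0122
  round-rooted: (40 − 41)² / 41 = 0.0244
χ² = 0.0000 + 0.0122 + 0.0244 = 0.0366 ≈ 0.037

0.037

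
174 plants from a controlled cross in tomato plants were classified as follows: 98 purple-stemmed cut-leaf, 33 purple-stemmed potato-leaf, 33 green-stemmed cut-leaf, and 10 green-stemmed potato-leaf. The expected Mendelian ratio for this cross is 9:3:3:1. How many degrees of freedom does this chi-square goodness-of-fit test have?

A goodness-of-fit test with 4 phenotype classes has df = 4 − 1 = 3.

3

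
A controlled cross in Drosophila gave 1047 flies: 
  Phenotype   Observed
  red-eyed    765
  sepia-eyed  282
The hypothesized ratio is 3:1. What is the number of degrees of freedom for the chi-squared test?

1

A goodness-of-fit test with 2 phenotype classes has df = 2 − 1 = 1.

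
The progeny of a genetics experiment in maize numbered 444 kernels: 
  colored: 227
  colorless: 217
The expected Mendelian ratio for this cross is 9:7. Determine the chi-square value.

4.737

The 9:7 ratio has 16 parts, so with N = 444 the expected counts are:
  colored: 444 × 9/16 = 249.75
  colorless: 444 × 7/16 = 194.25
χ² = Σ (O − E)² / E
  colored: (227 − 249.75)² / 249.75 = 2.0723
  colorless: (217 − 194.25)² / 194.25 = 2.6644
χ² = 2.0723 + 2.6644 = 4.7367 ≈ 4.737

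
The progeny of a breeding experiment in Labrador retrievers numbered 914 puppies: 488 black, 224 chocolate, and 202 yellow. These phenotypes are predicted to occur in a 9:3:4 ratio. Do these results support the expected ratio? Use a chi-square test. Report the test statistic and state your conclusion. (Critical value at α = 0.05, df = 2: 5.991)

Total ratio parts = 16. Expected numbers out of 914:
  black: 914 × 9/16 = 514.125
  chocolate: 914 × 3/16 = 171.375
  yellow: 914 × 4/16 = 228.5
χ² = Σ (O − E)² / E
  black: (488 − 514.125)² / 514.125 = 1.3275
  chocolate: (224 − 171.375)² / 171.375 = 16.1598
  yellow: (202 − 228.5)² / 228.5 = 3.0733
χ² = 1.3275 + 16.1598 + 3.0733 = 20.5606 ≈ 20.561
Degrees of freedom = 3 − 1 = 2; critical value at α = 0.05 is 5.991.
Since 20.561 > 5.991, we reject the null hypothesis — the data do not fit the 9:3:4 ratio.

20.561; not consistent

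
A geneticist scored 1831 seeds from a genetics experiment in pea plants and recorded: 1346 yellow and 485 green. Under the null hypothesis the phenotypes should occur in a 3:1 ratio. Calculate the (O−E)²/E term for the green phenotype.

1.622

Expected counts for N = 1831 under a 3:1 ratio (total parts = 4):
  yellow: 1831 × 3/4 = 1373.25
  green: 1831 × 1/4 = 457.75
Contribution of green: (485 − 457.75)² / 457.75 = 1.6222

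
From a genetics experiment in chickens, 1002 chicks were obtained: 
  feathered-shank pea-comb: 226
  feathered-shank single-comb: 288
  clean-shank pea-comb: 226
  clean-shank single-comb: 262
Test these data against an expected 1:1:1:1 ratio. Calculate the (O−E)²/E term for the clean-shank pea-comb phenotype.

2.396

Under the 1:1:1:1 hypothesis (Σ ratio = 4, N = 1002):
  feathered-shank pea-comb: 1002 × 1/4 = 250.5
  feathered-shank single-comb: 1002 × 1/4 = 250.5
  clean-shank pea-comb: 1002 × 1/4 = 250.5
  clean-shank single-comb: 1002 × 1/4 = 250.5
Contribution of clean-shank pea-comb: (226 − 250.5)² / 250.5 = 2.3962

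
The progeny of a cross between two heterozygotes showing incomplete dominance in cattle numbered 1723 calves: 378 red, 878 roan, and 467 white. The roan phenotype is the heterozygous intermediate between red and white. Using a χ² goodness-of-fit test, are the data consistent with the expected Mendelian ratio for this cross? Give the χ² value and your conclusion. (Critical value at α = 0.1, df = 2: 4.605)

With incomplete dominance, a heterozygote × heterozygote cross gives a 1:2:1 phenotypic ratio.
Expected counts for N = 1723 under a 1:2:1 ratio (total parts = 4):
  red: 1723 × 1/4 = 430.75
  roan: 1723 × 2/4 = 861.5
  white: 1723 × 1/4 = 430.75
χ² = Σ (O − E)² / E
  red: (378 − 430.75)² / 430.75 = 6.4598
  roan: (878 − 861.5)² / 861.5 = 0.3160
  white: (467 − 430.75)² / 430.75 = 3.0506
χ² = 6.4598 + 0.3160 + 3.0506 = 9.8264 ≈ 9.826
Degrees of freedom = 3 − 1 = 2; critical value at α = 0.1 is 4.605.
Since 9.826 > 4.605, we reject the null hypothesis — the data do not fit the 1:2:1 ratio.

9.826; not consistent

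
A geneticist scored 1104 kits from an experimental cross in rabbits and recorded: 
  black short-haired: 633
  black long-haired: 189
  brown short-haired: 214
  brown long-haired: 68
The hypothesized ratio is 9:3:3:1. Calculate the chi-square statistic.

Total ratio parts = 16. Expected numbers out of 1104:
  black short-haired: 1104 × 9/16 = 621
  black long-haired: 1104 × 3/16 = 207
  brown short-haired: 1104 × 3/16 = 207
  brown long-haired: 1104 × 1/16 = 69
χ² = Σ (O − E)² / E
  black short-haired: (633 − 621)² / 621 = 0.2319
  black long-haired: (189 − 207)² / 207 = 1.5652
  brown short-haired: (214 − 207)² / 207 = 0.2367
  brown long-haired: (68 − 69)² / 69 = 0.0145
χ² = 0.2319 + 1.5652 + 0.2367 + 0.0145 = 2.0483 ≈ 2.048

2.048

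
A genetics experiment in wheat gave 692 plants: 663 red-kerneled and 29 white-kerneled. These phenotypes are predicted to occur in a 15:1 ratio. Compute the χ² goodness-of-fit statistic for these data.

Under the 15:1 hypothesis (Σ ratio = 16, N = 692):
  red-kerneled: 692 × 15/16 = 648.75
  white-kerneled: 692 × 1/16 = 43.25
χ² = Σ (O − E)² / E
  red-kerneled: (663 − 648.75)² / 648.75 = 0.3130
  white-kerneled: (29 − 43.25)² / 43.25 = 4.6951
χ² = 0.3130 + 4.6951 = 5.0081 ≈ 5.008

5.008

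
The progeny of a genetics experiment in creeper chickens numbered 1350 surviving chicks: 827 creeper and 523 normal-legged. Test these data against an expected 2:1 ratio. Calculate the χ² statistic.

17.763

The 2:1 ratio has 3 parts, so with N = 1350 the expected counts are:
  creeper: 1350 × 2/3 = 900
  normal-legged: 1350 × 1/3 = 450
χ² = Σ (O − E)² / E
  creeper: (827 − 900)² / 900 = 5.9211
  normal-legged: (523 − 450)² / 450 = 11.8422
χ² = 5.9211 + 11.8422 = 17.7633 ≈ 17.763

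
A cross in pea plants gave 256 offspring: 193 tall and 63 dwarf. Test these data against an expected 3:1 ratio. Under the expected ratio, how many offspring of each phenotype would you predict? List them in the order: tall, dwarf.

Under the 3:1 hypothesis (Σ ratio = 4, N = 256):
  tall: 256 × 3/4 = 192
  dwarf: 256 × 1/4 = 64

192, 64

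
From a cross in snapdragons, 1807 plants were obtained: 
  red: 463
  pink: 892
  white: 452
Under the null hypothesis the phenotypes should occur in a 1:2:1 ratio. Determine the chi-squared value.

Total ratio parts = 4. Expected numbers out of 1807:
  red: 1807 × 1/4 = 451.75
  pink: 1807 × 2/4 = 903.5
  white: 1807 × 1/4 = 451.75
χ² = Σ (O − E)² / E
  red: (463 − 451.75)² / 451.75 = 0.2802
  pink: (892 − 903.5)² / 903.5 = 0.1464
  white: (452 − 451.75)² / 451.75 = 0.0001
χ² = 0.2802 + 0.1464 + 0.0001 = 0.4267 ≈ 0.427

0.427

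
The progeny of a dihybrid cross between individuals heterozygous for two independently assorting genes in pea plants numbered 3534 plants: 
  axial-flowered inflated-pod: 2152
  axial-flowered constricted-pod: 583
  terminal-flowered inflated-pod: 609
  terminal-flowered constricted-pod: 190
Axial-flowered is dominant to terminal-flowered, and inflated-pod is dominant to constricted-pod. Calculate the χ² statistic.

A dihybrid F₂ with independent assortment and complete dominance at both loci gives a 9:3:3:1 phenotypic ratio.
Total ratio parts = 16. Expected numbers out of 3534:
  axial-flowered inflated-pod: 3534 × 9/16 = 1987.875
  axial-flowered constricted-pod: 3534 × 3/16 = 662.625
  terminal-flowered inflated-pod: 3534 × 3/16 = 662.625
  terminal-flowered constricted-pod: 3534 × 1/16 = 220.875
χ² = Σ (O − E)² / E
  axial-flowered inflated-pod: (2152 − 1987.875)² / 1987.875 = 13.5507
  axial-flowered constricted-pod: (583 − 662.625)² / 662.625 = 9.5682
  terminal-flowered inflated-pod: (609 − 662.625)² / 662.625 = 4.3398
  terminal-flowered constricted-pod: (190 − 220.875)² / 220.875 = 4.3159
χ² = 13.5507 + 9.5682 + 4.3398 + 4.3159 = 31.7746 ≈ 31.775

31.775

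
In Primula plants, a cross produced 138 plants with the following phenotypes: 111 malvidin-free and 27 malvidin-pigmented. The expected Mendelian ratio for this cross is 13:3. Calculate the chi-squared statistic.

0.060

The 13:3 ratio has 16 parts, so with N = 138 the expected counts are:
  malvidin-free: 138 × 13/16 = 112.125
  malvidin-pigmented: 138 × 3/16 = 25.875
χ² = Σ (O − E)² / E
  malvidin-free: (111 − 112.125)² / 112.125 = 0.0113
  malvidin-pigmented: (27 − 25.875)² / 25.875 = 0.0489
χ² = 0.0113 + 0.0489 = 0.0602 ≈ 0.060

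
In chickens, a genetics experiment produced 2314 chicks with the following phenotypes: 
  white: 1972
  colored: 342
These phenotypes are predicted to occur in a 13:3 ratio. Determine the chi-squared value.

Expected counts for N = 2314 under a 13:3 ratio (total parts = 16):
  white: 2314 × 13/16 = 1880.125
  colored: 2314 × 3/16 = 433.875
χ² = Σ (O − E)² / E
  white: (1972 − 1880.125)² / 1880.125 = 4.4896
  colored: (342 − 433.875)² / 433.875 = 19.4549
χ² = 4.4896 + 19.4549 = 23.9445 ≈ 23.945

23.945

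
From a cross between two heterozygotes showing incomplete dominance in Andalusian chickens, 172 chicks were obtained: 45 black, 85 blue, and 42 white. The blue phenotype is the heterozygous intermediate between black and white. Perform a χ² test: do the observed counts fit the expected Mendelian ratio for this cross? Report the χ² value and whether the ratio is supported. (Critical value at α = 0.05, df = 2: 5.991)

With incomplete dominance, a heterozygote × heterozygote cross gives a 1:2:1 phenotypic ratio.
The 1:2:1 ratio has 4 parts, so with N = 172 the expected counts are:
  black: 172 × 1/4 = 43
  blue: 172 × 2/4 = 86
  white: 172 × 1/4 = 43
χ² = Σ (O − E)² / E
  black: (45 − 43)² / 43 = 0.0930
  blue: (85 − 86)² / 86 = 0.0116
  white: (42 − 43)² / 43 = 0.0233
χ² = 0.0930 + 0.0116 + 0.0233 = 0.1279 ≈ 0.128
Degrees of freedom = 3 − 1 = 2; critical value at α = 0.05 is 5.991.
Since 0.128 < 5.991, we fail to reject the null hypothesis — the data are consistent with the 1:2:1 ratio.

0.128; consistent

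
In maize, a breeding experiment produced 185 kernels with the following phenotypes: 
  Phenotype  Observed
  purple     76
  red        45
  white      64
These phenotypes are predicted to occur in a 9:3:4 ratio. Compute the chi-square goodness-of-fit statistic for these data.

Total ratio parts = 16. Expected numbers out of 185:
  purple: 185 × 9/16 = 104.0625
  red: 185 × 3/16 = 34.6875
  white: 185 × 4/16 = 46.25
χ² = Σ (O − E)² / E
  purple: (76 − 104.0625)² / 104.0625 = 7.5676
  red: (45 − 34.6875)² / 34.6875 = 3.0659
  white: (64 − 46.25)² / 46.25 = 6.8122
χ² = 7.5676 + 3.0659 + 6.8122 = 17.4457 ≈ 17.446

17.446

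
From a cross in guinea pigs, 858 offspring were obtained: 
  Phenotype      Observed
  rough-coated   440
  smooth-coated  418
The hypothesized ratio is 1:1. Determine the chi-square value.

Expected counts for N = 858 under a 1:1 ratio (total parts = 2):
  rough-coated: 858 × 1/2 = 429
  smooth-coated: 858 × 1/2 = 429
χ² = Σ (O − E)² / E
  rough-coated: (440 − 429)² / 429 = 0.2821
  smooth-coated: (418 − 429)² / 429 = 0.2821
χ² = 0.2821 + 0.2821 = 0.5642 ≈ 0.564

0.564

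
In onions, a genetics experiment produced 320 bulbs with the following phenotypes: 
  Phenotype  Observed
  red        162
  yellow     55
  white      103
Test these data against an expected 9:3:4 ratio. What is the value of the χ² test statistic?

Total ratio parts = 16. Expected numbers out of 320:
  red: 320 × 9/16 = 180
  yellow: 320 × 3/16 = 60
  white: 320 × 4/16 = 80
χ² = Σ (O − E)² / E
  red: (162 − 180)² / 180 = 1.8000
  yellow: (55 − 60)² / 60 = 0.4167
  white: (103 − 80)² / 80 = 6.6125
χ² = 1.8000 + 0.4167 + 6.6125 = 8.8292 ≈ 8.829

8.829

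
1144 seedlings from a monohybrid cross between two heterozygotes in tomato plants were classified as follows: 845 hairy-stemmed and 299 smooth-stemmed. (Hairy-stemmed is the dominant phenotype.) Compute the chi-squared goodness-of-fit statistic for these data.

0.788

For a monohybrid cross between heterozygotes with complete dominance, the expected phenotypic ratio is 3:1.
Expected counts for N = 1144 under a 3:1 ratio (total parts = 4):
  hairy-stemmed: 1144 × 3/4 = 858
  smooth-stemmed: 1144 × 1/4 = 286
χ² = Σ (O − E)² / E
  hairy-stemmed: (845 − 858)² / 858 = 0.1970
  smooth-stemmed: (299 − 286)² / 286 = 0.5909
χ² = 0.1970 + 0.5909 = 0.7879 ≈ 0.788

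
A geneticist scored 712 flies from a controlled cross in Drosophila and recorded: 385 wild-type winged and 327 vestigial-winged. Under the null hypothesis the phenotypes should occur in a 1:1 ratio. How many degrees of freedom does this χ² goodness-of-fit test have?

1

A goodness-of-fit test with 2 phenotype classes has df = 2 − 1 = 1.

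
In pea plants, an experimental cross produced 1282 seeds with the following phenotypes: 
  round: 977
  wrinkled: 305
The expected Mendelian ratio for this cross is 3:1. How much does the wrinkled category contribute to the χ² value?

0.750

Expected counts for N = 1282 under a 3:1 ratio (total parts = 4):
  round: 1282 × 3/4 = 961.5
  wrinkled: 1282 × 1/4 = 320.5
Contribution of wrinkled: (305 − 320.5)² / 320.5 = 0.7496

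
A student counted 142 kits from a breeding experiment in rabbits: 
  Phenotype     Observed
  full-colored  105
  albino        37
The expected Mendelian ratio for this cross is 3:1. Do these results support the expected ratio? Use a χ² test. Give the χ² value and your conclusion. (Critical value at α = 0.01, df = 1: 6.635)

0.085; consistent

Total ratio parts = 4. Expected numbers out of 142:
  full-colored: 142 × 3/4 = 106.5
  albino: 142 × 1/4 = 35.5
χ² = Σ (O − E)² / E
  full-colored: (105 − 106.5)² / 106.5 = 0.0211
  albino: (37 − 35.5)² / 35.5 = 0.0634
χ² = 0.0211 + 0.0634 = 0.0845 ≈ 0.085
Degrees of freedom = 2 − 1 = 1; critical value at α = 0.01 is 6.635.
Since 0.085 < 6.635, we fail to reject the null hypothesis — the data are consistent with the 3:1 ratio.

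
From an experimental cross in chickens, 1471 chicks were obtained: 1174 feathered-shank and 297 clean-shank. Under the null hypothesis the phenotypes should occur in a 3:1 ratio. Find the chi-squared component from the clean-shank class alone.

13.611

Under the 3:1 hypothesis (Σ ratio = 4, N = 1471):
  feathered-shank: 1471 × 3/4 = 1103.25
  clean-shank: 1471 × 1/4 = 367.75
Contribution of clean-shank: (297 − 367.75)² / 367.75 = 13.6113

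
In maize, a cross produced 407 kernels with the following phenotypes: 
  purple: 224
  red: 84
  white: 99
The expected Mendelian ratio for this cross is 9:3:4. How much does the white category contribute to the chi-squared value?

0.074

Total ratio parts = 16. Expected numbers out of 407:
  purple: 407 × 9/16 = 228.9375
  red: 407 × 3/16 = 76.3125
  white: 407 × 4/16 = 101.75
Contribution of white: (99 − 101.75)² / 101.75 = 0.0743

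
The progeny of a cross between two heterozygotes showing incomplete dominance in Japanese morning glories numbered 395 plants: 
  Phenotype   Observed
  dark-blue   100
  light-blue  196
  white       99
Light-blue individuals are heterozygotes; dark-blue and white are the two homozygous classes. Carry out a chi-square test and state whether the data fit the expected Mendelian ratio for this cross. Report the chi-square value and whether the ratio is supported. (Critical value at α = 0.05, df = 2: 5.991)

0.028; consistent

With incomplete dominance, a heterozygote × heterozygote cross gives a 1:2:1 phenotypic ratio.
Total ratio parts = 4. Expected numbers out of 395:
  dark-blue: 395 × 1/4 = 98.75
  light-blue: 395 × 2/4 = 197.5
  white: 395 × 1/4 = 98.75
χ² = Σ (O − E)² / E
  dark-blue: (100 − 98.75)² / 98.75 = 0.0158
  light-blue: (196 − 197.5)² / 197.5 = 0.0114
  white: (99 − 98.75)² / 98.75 = 0.0006
χ² = 0.0158 + 0.0114 + 0.0006 = 0.0278 ≈ 0.028
Degrees of freedom = 3 − 1 = 2; critical value at α = 0.05 is 5.991.
Since 0.028 < 5.991, we fail to reject the null hypothesis — the data are consistent with the 1:2:1 ratio.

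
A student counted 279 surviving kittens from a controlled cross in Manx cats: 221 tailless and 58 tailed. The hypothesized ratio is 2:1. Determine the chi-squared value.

Expected counts for N = 279 under a 2:1 ratio (total parts = 3):
  tailless: 279 × 2/3 = 186
  tailed: 279 × 1/3 = 93
χ² = Σ (O − E)² / E
  tailless: (221 − 186)² / 186 = 6.5860
  tailed: (58 − 93)² / 93 = 13.1720
χ² = 6.5860 + 13.1720 = 19.758

19.758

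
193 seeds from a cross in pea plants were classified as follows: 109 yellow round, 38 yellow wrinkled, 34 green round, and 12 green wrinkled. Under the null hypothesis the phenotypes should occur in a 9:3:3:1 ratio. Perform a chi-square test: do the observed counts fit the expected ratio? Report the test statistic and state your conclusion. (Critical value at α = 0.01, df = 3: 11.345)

Total ratio parts = 16. Expected numbers out of 193:
  yellow round: 193 × 9/16 = 108.5625
  yellow wrinkled: 193 × 3/16 = 36.1875
  green round: 193 × 3/16 = 36.1875
  green wrinkled: 193 × 1/16 = 12.0625
χ² = Σ (O − E)² / E
  yellow round: (109 − 108.5625)² / 108.5625 = 0.0018
  yellow wrinkled: (38 − 36.1875)² / 36.1875 = 0.0908
  green round: (34 − 36.1875)² / 36.1875 = 0.1322
  green wrinkled: (12 − 12.0625)² / 12.0625 = 0.0003
χ² = 0.0018 + 0.0908 + 0.1322 + 0.0003 = 0.2251 ≈ 0.225
Degrees of freedom = 4 − 1 = 3; critical value at α = 0.01 is 11.345.
Since 0.225 < 11.345, we fail to reject the null hypothesis — the data are consistent with the 9:3:3:1 ratio.

0.225; consistent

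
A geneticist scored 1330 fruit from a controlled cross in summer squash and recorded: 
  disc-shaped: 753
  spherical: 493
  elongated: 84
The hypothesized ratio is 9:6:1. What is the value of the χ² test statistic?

Under the 9:6:1 hypothesis (Σ ratio = 16, N = 1330):
  disc-shaped: 1330 × 9/16 = 748.125
  spherical: 1330 × 6/16 = 498.75
  elongated: 1330 × 1/16 = 83.125
χ² = Σ (O − E)² / E
  disc-shaped: (753 − 748.125)² / 748.125 = 0.0318
  spherical: (493 − 498.75)² / 498.75 = 0.0663
  elongated: (84 − 83.125)² / 83.125 = 0.0092
χ² = 0.0318 + 0.0663 + 0.0092 = 0.1073 ≈ 0.107

0.107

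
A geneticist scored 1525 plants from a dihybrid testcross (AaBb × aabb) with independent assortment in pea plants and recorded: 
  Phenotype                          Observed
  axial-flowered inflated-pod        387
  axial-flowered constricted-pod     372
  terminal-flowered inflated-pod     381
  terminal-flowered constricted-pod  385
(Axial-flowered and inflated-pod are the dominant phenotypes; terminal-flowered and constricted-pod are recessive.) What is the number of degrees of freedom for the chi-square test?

3

A dihybrid testcross with independent assortment gives a 1:1:1:1 ratio.
A goodness-of-fit test with 4 phenotype classes has df = 4 − 1 = 3.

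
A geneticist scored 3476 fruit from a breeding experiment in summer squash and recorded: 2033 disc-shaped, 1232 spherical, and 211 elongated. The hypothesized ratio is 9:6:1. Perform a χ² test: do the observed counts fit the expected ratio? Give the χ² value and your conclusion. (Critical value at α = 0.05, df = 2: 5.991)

The 9:6:1 ratio has 16 parts, so with N = 3476 the expected counts are:
  disc-shaped: 3476 × 9/16 = 1955.25
  spherical: 3476 × 6/16 = 1303.5
  elongated: 3476 × 1/16 = 217.25
χ² = Σ (O − E)² / E
  disc-shaped: (2033 − 1955.25)² / 1955.25 = 3.0917
  spherical: (1232 − 1303.5)² / 1303.5 = 3.9219
  elongated: (211 − 217.25)² / 217.25 = 0.1798
χ² = 3.0917 + 3.9219 + 0.1798 = 7.1934 ≈ 7.193
Degrees of freedom = 3 − 1 = 2; critical value at α = 0.05 is 5.991.
Since 7.193 > 5.991, we reject the null hypothesis — the data do not fit the 9:6:1 ratio.

7.193; not consistent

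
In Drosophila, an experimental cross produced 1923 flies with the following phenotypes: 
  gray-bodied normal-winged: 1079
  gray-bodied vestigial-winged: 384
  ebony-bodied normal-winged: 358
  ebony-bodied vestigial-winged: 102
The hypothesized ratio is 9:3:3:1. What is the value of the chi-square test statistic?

Total ratio parts = 16. Expected numbers out of 1923:
  gray-bodied normal-winged: 1923 × 9/16 = 1081.6875
  gray-bodied vestigial-winged: 1923 × 3/16 = 360.5625
  ebony-bodied normal-winged: 1923 × 3/16 = 360.5625
  ebony-bodied vestigial-winged: 1923 × 1/16 = 120.1875
χ² = Σ (O − E)² / E
  gray-bodied normal-winged: (1079 − 1081.6875)² / 1081.6875 = 0.0067
  gray-bodied vestigial-winged: (384 − 360.5625)² / 360.5625 = 1.5235
  ebony-bodied normal-winged: (358 − 360.5625)² / 360.5625 = 0.0182
  ebony-bodied vestigial-winged: (102 − 120.1875)² / 120.1875 = 2.7522
χ² = 0.0067 + 1.5235 + 0.0182 + 2.7522 = 4.3006 ≈ 4.301

4.301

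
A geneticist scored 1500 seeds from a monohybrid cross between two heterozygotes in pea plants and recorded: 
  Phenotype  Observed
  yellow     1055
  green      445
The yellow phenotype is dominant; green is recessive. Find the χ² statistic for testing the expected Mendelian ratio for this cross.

17.422

For a monohybrid cross between heterozygotes with complete dominance, the expected phenotypic ratio is 3:1.
Total ratio parts = 4. Expected numbers out of 1500:
  yellow: 1500 × 3/4 = 1125
  green: 1500 × 1/4 = 375
χ² = Σ (O − E)² / E
  yellow: (1055 − 1125)² / 1125 = 4.3556
  green: (445 − 375)² / 375 = 13.0667
χ² = 4.3556 + 13.0667 = 17.4223 ≈ 17.422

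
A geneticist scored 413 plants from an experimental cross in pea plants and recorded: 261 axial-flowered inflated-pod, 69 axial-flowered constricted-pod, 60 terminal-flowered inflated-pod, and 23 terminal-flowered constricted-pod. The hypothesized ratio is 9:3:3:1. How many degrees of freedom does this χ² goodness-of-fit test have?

3

A goodness-of-fit test with 4 phenotype classes has df = 4 − 1 = 3.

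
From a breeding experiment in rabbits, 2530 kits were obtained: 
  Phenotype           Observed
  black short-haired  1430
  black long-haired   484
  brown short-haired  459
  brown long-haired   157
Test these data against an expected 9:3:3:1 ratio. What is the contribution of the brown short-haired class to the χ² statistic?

Under the 9:3:3:1 hypothesis (Σ ratio = 16, N = 2530):
  black short-haired: 2530 × 9/16 = 1423.125
  black long-haired: 2530 × 3/16 = 474.375
  brown short-haired: 2530 × 3/16 = 474.375
  brown long-haired: 2530 × 1/16 = 158.125
Contribution of brown short-haired: (459 − 474.375)² / 474.375 = 0.4983

0.498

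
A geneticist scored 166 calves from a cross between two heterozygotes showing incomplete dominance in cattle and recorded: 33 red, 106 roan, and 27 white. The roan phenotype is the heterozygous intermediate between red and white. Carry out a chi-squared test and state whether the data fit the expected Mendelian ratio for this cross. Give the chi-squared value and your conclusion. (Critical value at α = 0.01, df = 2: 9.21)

13.181; not consistent

With incomplete dominance, a heterozygote × heterozygote cross gives a 1:2:1 phenotypic ratio.
Under the 1:2:1 hypothesis (Σ ratio = 4, N = 166):
  red: 166 × 1/4 = 41.5
  roan: 166 × 2/4 = 83
  white: 166 × 1/4 = 41.5
χ² = Σ (O − E)² / E
  red: (33 − 41.5)² / 41.5 = 1.7410
  roan: (106 − 83)² / 83 = 6.3735
  white: (27 − 41.5)² / 41.5 = 5.0663
χ² = 1.7410 + 6.3735 + 5.0663 = 13.1808 ≈ 13.181
Degrees of freedom = 3 − 1 = 2; critical value at α = 0.01 is 9.21.
Since 13.181 > 9.21, we reject the null hypothesis — the data do not fit the 1:2:1 ratio.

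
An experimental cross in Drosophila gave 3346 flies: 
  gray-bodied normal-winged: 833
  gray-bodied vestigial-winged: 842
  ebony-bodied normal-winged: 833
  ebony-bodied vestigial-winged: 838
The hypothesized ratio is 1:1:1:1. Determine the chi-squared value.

0.068

Total ratio parts = 4. Expected numbers out of 3346:
  gray-bodied normal-winged: 3346 × 1/4 = 836.5
  gray-bodied vestigial-winged: 3346 × 1/4 = 836.5
  ebony-bodied normal-winged: 3346 × 1/4 = 836.5
  ebony-bodied vestigial-winged: 3346 × 1/4 = 836.5
χ² = Σ (O − E)² / E
  gray-bodied normal-winged: (833 − 836.5)² / 836.5 = 0.0146
  gray-bodied vestigial-winged: (842 − 836.5)² / 836.5 = 0.0362
  ebony-bodied normal-winged: (833 − 836.5)² / 836.5 = 0.0146
  ebony-bodied vestigial-winged: (838 − 836.5)² / 836.5 = 0.0027
χ² = 0.0146 + 0.0362 + 0.0146 + 0.0027 = 0.0681 ≈ 0.068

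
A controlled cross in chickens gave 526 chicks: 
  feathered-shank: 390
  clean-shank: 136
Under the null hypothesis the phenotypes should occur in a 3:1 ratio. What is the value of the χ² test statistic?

Total ratio parts = 4. Expected numbers out of 526:
  feathered-shank: 526 × 3/4 = 394.5
  clean-shank: 526 × 1/4 = 131.5
χ² = Σ (O − E)² / E
  feathered-shank: (390 − 394.5)² / 394.5 = 0.0513
  clean-shank: (136 − 131.5)² / 131.5 = 0.1540
χ² = 0.0513 + 0.1540 = 0.2053 ≈ 0.205

0.205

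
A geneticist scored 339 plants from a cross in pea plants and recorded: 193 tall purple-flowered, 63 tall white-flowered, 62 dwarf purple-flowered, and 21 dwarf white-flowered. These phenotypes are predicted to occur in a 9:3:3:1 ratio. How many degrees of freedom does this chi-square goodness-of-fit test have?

A goodness-of-fit test with 4 phenotype classes has df = 4 − 1 = 3.

3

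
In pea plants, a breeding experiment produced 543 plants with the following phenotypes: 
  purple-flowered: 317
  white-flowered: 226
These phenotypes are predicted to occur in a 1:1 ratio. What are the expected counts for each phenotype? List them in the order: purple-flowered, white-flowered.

271.5, 271.5

Total ratio parts = 2. Expected numbers out of 543:
  purple-flowered: 543 × 1/2 = 271.5
  white-flowered: 543 × 1/2 = 271.5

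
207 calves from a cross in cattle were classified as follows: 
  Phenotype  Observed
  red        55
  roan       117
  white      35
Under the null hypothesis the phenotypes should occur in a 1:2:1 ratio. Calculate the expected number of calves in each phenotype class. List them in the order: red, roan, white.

Under the 1:2:1 hypothesis (Σ ratio = 4, N = 207):
  red: 207 × 1/4 = 51.75
  roan: 207 × 2/4 = 103.5
  white: 207 × 1/4 = 51.75

51.75, 103.5, 51.75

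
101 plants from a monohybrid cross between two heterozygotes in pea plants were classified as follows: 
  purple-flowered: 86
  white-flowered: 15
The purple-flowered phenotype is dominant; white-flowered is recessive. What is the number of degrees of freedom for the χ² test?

For a monohybrid cross between heterozygotes with complete dominance, the expected phenotypic ratio is 3:1.
A goodness-of-fit test with 2 phenotype classes has df = 2 − 1 = 1.

1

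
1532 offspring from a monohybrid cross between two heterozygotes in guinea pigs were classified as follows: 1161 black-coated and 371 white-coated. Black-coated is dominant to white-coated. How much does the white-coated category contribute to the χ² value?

For a monohybrid cross between heterozygotes with complete dominance, the expected phenotypic ratio is 3:1.
Total ratio parts = 4. Expected numbers out of 1532:
  black-coated: 1532 × 3/4 = 1149
  white-coated: 1532 × 1/4 = 383
Contribution of white-coated: (371 − 383)² / 383 = 0.3760

0.376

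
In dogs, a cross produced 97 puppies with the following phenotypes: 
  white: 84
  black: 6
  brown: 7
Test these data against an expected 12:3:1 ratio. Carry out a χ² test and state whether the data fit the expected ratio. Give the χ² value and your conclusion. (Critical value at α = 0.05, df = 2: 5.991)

10.052; not consistent

Total ratio parts = 16. Expected numbers out of 97:
  white: 97 × 12/16 = 72.75
  black: 97 × 3/16 = 18.1875
  brown: 97 × 1/16 = 6.0625
χ² = Σ (O − E)² / E
  white: (84 − 72.75)² / 72.75 = 1.7397
  black: (6 − 18.1875)² / 18.1875 = 8.1669
  brown: (7 − 6.0625)² / 6.0625 = 0.1450
χ² = 1.7397 + 8.1669 + 0.1450 = 10.0516 ≈ 10.052
Degrees of freedom = 3 − 1 = 2; critical value at α = 0.05 is 5.991.
Since 10.052 > 5.991, we reject the null hypothesis — the data do not fit the 12:3:1 ratio.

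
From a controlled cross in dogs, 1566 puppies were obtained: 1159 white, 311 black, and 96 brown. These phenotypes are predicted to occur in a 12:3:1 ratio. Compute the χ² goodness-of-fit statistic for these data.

1.269

Expected counts for N = 1566 under a 12:3:1 ratio (total parts = 16):
  white: 1566 × 12/16 = 1174.5
  black: 1566 × 3/16 = 293.625
  brown: 1566 × 1/16 = 97.875
χ² = Σ (O − E)² / E
  white: (1159 − 1174.5)² / 1174.5 = 0.2046
  black: (311 − 293.625)² / 293.625 = 1.0282
  brown: (96 − 97.875)² / 97.875 = 0.0359
χ² = 0.2046 + 1.0282 + 0.0359 = 1.2687 ≈ 1.269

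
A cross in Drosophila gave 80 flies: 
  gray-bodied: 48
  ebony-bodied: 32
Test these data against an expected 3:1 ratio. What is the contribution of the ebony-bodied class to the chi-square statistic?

The 3:1 ratio has 4 parts, so with N = 80 the expected counts are:
  gray-bodied: 80 × 3/4 = 60
  ebony-bodied: 80 × 1/4 = 20
Contribution of ebony-bodied: (32 − 20)² / 20 = 7.2000

7.200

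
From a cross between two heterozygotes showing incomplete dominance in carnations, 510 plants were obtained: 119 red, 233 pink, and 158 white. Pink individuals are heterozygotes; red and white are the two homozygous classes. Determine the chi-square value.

With incomplete dominance, a heterozygote × heterozygote cross gives a 1:2:1 phenotypic ratio.
Under the 1:2:1 hypothesis (Σ ratio = 4, N = 510):
  red: 510 × 1/4 = 127.5
  pink: 510 × 2/4 = 255
  white: 510 × 1/4 = 127.5
χ² = Σ (O − E)² / E
  red: (119 − 127.5)² / 127.5 = 0.5667
  pink: (233 − 255)² / 255 = 1.8980
  white: (158 − 127.5)² / 127.5 = 7.2961
χ² = 0.5667 + 1.8980 + 7.2961 = 9.7608 ≈ 9.761

9.761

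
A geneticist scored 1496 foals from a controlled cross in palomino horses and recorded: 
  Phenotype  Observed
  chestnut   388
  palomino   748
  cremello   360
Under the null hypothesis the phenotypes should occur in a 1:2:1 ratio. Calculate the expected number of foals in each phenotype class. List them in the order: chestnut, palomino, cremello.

374, 748, 374

Expected counts for N = 1496 under a 1:2:1 ratio (total parts = 4):
  chestnut: 1496 × 1/4 = 374
  palomino: 1496 × 2/4 = 748
  cremello: 1496 × 1/4 = 374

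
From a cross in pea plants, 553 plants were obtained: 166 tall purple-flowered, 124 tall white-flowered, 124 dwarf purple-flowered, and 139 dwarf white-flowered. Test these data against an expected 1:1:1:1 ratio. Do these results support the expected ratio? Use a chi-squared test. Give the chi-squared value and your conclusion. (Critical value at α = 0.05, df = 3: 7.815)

8.512; not consistent

Total ratio parts = 4. Expected numbers out of 553:
  tall purple-flowered: 553 × 1/4 = 138.25
  tall white-flowered: 553 × 1/4 = 138.25
  dwarf purple-flowered: 553 × 1/4 = 138.25
  dwarf white-flowered: 553 × 1/4 = 138.25
χ² = Σ (O − E)² / E
  tall purple-flowered: (166 − 138.25)² / 138.25 = 5.5701
  tall white-flowered: (124 − 138.25)² / 138.25 = 1.4688
  dwarf purple-flowered: (124 − 138.25)² / 138.25 = 1.4688
  dwarf white-flowered: (139 − 138.25)² / 138.25 = 0.0041
χ² = 5.5701 + 1.4688 + 1.4688 + 0.0041 = 8.5118 ≈ 8.512
Degrees of freedom = 4 − 1 = 3; critical value at α = 0.05 is 7.815.
Since 8.512 > 7.815, we reject the null hypothesis — the data do not fit the 1:1:1:1 ratio.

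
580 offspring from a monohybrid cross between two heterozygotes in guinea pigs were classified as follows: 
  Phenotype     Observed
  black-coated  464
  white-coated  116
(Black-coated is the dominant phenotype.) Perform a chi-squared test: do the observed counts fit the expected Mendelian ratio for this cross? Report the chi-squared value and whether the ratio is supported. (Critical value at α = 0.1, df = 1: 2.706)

7.733; not consistent

For a monohybrid cross between heterozygotes with complete dominance, the expected phenotypic ratio is 3:1.
Under the 3:1 hypothesis (Σ ratio = 4, N = 580):
  black-coated: 580 × 3/4 = 435
  white-coated: 580 × 1/4 = 145
χ² = Σ (O − E)² / E
  black-coated: (464 − 435)² / 435 = 1.9333
  white-coated: (116 − 145)² / 145 = 5.8000
χ² = 1.9333 + 5.8000 = 7.7333 ≈ 7.733
Degrees of freedom = 2 − 1 = 1; critical value at α = 0.1 is 2.706.
Since 7.733 > 2.706, we reject the null hypothesis — the data do not fit the 3:1 ratio.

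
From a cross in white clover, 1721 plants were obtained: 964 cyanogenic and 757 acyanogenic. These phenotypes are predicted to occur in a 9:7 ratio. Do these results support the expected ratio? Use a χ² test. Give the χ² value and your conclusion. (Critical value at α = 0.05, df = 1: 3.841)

0.039; consistent

Expected counts for N = 1721 under a 9:7 ratio (total parts = 16):
  cyanogenic: 1721 × 9/16 = 968.0625
  acyanogenic: 1721 × 7/16 = 752.9375
χ² = Σ (O − E)² / E
  cyanogenic: (964 − 968.0625)² / 968.0625 = 0.0170
  acyanogenic: (757 − 752.9375)² / 752.9375 = 0.0219
χ² = 0.0170 + 0.0219 = 0.0389 ≈ 0.039
Degrees of freedom = 2 − 1 = 1; critical value at α = 0.05 is 3.841.
Since 0.039 < 3.841, we fail to reject the null hypothesis — the data are consistent with the 9:7 ratio.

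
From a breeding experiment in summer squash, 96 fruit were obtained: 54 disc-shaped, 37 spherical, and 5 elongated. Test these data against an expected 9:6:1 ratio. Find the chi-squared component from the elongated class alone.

0.167

Expected counts for N = 96 under a 9:6:1 ratio (total parts = 16):
  disc-shaped: 96 × 9/16 = 54
  spherical: 96 × 6/16 = 36
  elongated: 96 × 1/16 = 6
Contribution of elongated: (5 − 6)² / 6 = 0.1667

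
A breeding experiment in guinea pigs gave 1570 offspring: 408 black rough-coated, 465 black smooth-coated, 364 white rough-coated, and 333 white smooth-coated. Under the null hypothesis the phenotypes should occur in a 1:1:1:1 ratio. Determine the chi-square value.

Total ratio parts = 4. Expected numbers out of 1570:
  black rough-coated: 1570 × 1/4 = 392.5
  black smooth-coated: 1570 × 1/4 = 392.5
  white rough-coated: 1570 × 1/4 = 392.5
  white smooth-coated: 1570 × 1/4 = 392.5
χ² = Σ (O − E)² / E
  black rough-coated: (408 − 392.5)² / 392.5 = 0.6121
  black smooth-coated: (465 − 392.5)² / 392.5 = 13.3917
  white rough-coated: (364 − 392.5)² / 392.5 = 2.0694
  white smooth-coated: (333 − 392.5)² / 392.5 = 9.0197
χ² = 0.6121 + 13.3917 + 2.0694 + 9.0197 = 25.0929 ≈ 25.093

25.093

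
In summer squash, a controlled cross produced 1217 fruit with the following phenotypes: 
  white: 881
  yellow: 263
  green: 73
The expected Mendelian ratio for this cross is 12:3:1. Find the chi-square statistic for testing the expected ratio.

Expected counts for N = 1217 under a 12:3:1 ratio (total parts = 16):
  white: 1217 × 12/16 = 912.75
  yellow: 1217 × 3/16 = 228.1875
  green: 1217 × 1/16 = 76.0625
χ² = Σ (O − E)² / E
  white: (881 − 912.75)² / 912.75 = 1.1044
  yellow: (263 − 228.1875)² / 228.1875 = 5.3110
  green: (73 − 76.0625)² / 76.0625 = 0.1233
χ² = 1.1044 + 5.3110 + 0.1233 = 6.5387 ≈ 6.539

6.539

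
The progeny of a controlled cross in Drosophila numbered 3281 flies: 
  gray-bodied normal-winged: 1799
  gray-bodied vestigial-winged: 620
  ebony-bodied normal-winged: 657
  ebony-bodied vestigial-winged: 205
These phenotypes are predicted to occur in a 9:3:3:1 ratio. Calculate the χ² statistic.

4.054

The 9:3:3:1 ratio has 16 parts, so with N = 3281 the expected counts are:
  gray-bodied normal-winged: 3281 × 9/16 = 1845.5625
  gray-bodied vestigial-winged: 3281 × 3/16 = 615.1875
  ebony-bodied normal-winged: 3281 × 3/16 = 615.1875
  ebony-bodied vestigial-winged: 3281 × 1/16 = 205.0625
χ² = Σ (O − E)² / E
  gray-bodied normal-winged: (1799 − 1845.5625)² / 1845.5625 = 1.1747
  gray-bodied vestigial-winged: (620 − 615.1875)² / 615.1875 = 0.0376
  ebony-bodied normal-winged: (657 − 615.1875)² / 615.1875 = 2.8419
  ebony-bodied vestigial-winged: (205 − 205.0625)² / 205.0625 = 0.0000
χ² = 1.1747 + 0.0376 + 2.8419 + 0.0000 = 4.0542 ≈ 4.054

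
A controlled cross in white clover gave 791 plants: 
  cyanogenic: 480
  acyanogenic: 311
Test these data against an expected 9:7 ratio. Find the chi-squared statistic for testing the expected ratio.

Expected counts for N = 791 under a 9:7 ratio (total parts = 16):
  cyanogenic: 791 × 9/16 = 444.9375
  acyanogenic: 791 × 7/16 = 346.0625
χ² = Σ (O − E)² / E
  cyanogenic: (480 − 444.9375)² / 444.9375 = 2.7630
  acyanogenic: (311 − 346.0625)² / 346.0625 = 3.5525
χ² = 2.7630 + 3.5525 = 6.3155 ≈ 6.316

6.316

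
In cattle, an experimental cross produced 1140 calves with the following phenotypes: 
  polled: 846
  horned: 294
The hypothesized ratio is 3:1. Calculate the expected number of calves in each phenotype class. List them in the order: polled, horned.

Total ratio parts = 4. Expected numbers out of 1140:
  polled: 1140 × 3/4 = 855
  horned: 1140 × 1/4 = 285

855, 285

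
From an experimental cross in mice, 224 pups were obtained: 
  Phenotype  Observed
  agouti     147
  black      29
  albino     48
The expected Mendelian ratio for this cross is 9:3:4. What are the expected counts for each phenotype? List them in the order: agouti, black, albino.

126, 42, 56

Under the 9:3:4 hypothesis (Σ ratio = 16, N = 224):
  agouti: 224 × 9/16 = 126
  black: 224 × 3/16 = 42
  albino: 224 × 4/16 = 56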